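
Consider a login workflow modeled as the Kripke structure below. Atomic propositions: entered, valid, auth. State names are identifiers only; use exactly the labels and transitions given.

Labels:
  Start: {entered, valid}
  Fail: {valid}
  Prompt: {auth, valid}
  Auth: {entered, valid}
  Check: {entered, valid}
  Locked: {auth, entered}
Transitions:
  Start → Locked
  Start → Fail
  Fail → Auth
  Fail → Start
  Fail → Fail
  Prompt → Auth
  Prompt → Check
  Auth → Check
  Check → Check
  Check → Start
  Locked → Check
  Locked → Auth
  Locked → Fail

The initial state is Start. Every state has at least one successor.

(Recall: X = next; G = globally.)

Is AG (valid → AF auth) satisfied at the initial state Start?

States satisfying valid → AF auth: {Prompt, Locked}.
States satisfying AG (valid → AF auth): ∅.
Auth is reachable from Start and violates valid → AF auth, so AG fails at Start.
Start ∉ Sat(AG (valid → AF auth)).

Does not hold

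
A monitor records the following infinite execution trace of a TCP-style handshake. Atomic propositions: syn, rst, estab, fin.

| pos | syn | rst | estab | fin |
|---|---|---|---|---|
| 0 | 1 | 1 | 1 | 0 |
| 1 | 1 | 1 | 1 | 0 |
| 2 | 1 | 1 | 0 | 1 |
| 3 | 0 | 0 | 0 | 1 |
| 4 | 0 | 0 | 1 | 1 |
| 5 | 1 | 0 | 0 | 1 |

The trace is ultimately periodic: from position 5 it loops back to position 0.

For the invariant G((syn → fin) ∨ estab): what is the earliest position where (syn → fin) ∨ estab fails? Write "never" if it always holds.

(syn → fin) ∨ estab holds at every position 0..5, and those are all the positions the trace ever visits, so the invariant G((syn → fin) ∨ estab) is never violated.

never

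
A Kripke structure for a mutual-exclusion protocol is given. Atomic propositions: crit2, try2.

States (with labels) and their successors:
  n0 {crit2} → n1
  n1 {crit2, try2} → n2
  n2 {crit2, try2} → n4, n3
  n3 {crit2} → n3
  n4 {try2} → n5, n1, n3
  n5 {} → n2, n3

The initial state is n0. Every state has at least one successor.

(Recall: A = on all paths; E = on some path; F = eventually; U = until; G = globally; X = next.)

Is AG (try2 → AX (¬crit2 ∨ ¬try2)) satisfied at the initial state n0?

Violated

States satisfying try2 → AX (¬crit2 ∨ ¬try2): {n0, n2, n3, n5}.
States satisfying AG (try2 → AX (¬crit2 ∨ ¬try2)): {n3}.
n1 is reachable from n0 and violates try2 → AX (¬crit2 ∨ ¬try2), so AG fails at n0.
n0 ∉ Sat(AG (try2 → AX (¬crit2 ∨ ¬try2))).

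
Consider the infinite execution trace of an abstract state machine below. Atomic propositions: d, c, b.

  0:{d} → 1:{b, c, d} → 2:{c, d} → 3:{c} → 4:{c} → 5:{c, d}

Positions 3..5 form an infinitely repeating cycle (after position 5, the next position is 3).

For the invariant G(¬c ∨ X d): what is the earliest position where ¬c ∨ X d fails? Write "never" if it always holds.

Check ¬c ∨ X d at each position in order: 0 ✓, 1 ✓.
At position 2 the labels are {c, d} and the next position 3 has {c}, so ¬c ∨ X d is false there. This is the first violation.

2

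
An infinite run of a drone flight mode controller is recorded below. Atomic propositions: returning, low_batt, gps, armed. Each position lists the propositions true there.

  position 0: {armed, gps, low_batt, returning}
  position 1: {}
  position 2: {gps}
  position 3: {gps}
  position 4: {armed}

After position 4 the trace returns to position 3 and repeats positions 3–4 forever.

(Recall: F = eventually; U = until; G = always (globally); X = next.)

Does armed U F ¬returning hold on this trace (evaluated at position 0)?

Walking from position 0: F ¬returning first holds at position 0, and armed holds at every earlier position along the way, so armed U F ¬returning holds.

Yes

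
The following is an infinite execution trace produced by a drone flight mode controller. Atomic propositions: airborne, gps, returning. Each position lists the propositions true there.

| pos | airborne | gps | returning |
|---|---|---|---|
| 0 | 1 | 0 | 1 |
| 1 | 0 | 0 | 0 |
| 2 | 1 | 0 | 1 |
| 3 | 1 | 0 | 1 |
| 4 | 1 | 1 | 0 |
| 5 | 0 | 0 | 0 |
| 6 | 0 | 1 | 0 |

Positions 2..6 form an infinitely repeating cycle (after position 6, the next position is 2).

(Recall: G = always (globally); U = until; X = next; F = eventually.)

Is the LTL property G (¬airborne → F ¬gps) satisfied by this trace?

Holds

¬airborne → F ¬gps holds at every position 0..6, and those are all positions ever visited, so G (¬airborne → F ¬gps) holds.
Positions where ¬airborne holds: 1, 5, 6.
Check F ¬gps at each: 1→ok, 5→ok, 6→ok.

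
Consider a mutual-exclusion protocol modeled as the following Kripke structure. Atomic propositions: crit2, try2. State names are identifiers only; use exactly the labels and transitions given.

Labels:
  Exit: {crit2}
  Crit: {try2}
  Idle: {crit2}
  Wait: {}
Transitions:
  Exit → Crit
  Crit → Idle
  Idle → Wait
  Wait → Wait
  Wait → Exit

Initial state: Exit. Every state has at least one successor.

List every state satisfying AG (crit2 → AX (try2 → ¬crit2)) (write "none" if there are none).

{Exit, Crit, Idle, Wait}

States satisfying crit2 → AX (try2 → ¬crit2): {Exit, Crit, Idle, Wait}.
States satisfying AG (crit2 → AX (try2 → ¬crit2)): {Exit, Crit, Idle, Wait}.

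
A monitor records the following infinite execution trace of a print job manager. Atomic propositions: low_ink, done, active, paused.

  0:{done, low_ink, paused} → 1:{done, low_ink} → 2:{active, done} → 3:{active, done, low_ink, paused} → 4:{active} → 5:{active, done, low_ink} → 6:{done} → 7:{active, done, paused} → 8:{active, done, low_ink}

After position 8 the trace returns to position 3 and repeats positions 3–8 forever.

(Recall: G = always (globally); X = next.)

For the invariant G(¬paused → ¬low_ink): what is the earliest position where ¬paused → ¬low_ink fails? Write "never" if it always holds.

1

Check ¬paused → ¬low_ink at each position in order: 0 ✓.
At position 1 the labels are {done, low_ink}, so ¬paused → ¬low_ink is false there. This is the first violation.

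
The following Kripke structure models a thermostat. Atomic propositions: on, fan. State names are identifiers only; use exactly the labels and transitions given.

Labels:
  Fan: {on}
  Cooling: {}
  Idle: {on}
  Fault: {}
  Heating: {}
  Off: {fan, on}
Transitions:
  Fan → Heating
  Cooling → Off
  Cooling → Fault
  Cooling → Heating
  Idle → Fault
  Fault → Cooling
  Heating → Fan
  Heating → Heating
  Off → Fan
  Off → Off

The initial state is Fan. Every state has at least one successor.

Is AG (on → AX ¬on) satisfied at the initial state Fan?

States satisfying on → AX ¬on: {Fan, Cooling, Idle, Fault, Heating}.
States satisfying AG (on → AX ¬on): {Fan, Heating}.
Every state reachable from Fan satisfies on → AX ¬on.
Fan ∈ Sat(AG (on → AX ¬on)).

Yes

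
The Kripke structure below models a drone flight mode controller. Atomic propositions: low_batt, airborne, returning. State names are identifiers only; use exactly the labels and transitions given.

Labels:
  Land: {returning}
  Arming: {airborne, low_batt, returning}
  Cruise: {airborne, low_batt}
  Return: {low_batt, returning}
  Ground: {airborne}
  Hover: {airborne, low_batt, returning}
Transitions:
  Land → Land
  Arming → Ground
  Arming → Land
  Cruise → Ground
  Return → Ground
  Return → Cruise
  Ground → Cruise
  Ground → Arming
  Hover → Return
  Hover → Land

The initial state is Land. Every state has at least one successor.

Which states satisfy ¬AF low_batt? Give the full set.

States satisfying low_batt: {Arming, Cruise, Return, Hover}.
States satisfying AF low_batt: {Arming, Cruise, Return, Ground, Hover}.
States satisfying ¬AF low_batt: {Land}.

{Land}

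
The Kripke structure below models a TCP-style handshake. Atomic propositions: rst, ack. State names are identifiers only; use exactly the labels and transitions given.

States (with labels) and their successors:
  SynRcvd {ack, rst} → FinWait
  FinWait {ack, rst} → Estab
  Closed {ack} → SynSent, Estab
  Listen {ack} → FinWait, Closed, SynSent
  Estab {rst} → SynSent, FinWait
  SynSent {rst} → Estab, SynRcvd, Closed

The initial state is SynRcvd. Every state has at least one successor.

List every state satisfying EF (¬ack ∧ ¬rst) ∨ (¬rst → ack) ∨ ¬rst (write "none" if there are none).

{SynRcvd, FinWait, Closed, Listen, Estab, SynSent}

States satisfying ¬ack ∧ ¬rst: ∅.
States satisfying EF (¬ack ∧ ¬rst): ∅.
States satisfying ¬rst: {Closed, Listen}.
States satisfying ¬rst → ack: {SynRcvd, FinWait, Closed, Listen, Estab, SynSent}.
States satisfying (¬rst → ack) ∨ ¬rst: {SynRcvd, FinWait, Closed, Listen, Estab, SynSent}.
States satisfying EF (¬ack ∧ ¬rst) ∨ (¬rst → ack) ∨ ¬rst: {SynRcvd, FinWait, Closed, Listen, Estab, SynSent}.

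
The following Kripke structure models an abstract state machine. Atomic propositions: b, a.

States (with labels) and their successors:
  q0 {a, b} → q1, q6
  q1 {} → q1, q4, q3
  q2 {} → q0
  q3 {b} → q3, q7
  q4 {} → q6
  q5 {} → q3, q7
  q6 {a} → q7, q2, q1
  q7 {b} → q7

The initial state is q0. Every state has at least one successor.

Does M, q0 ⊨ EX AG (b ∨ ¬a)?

States satisfying AG (b ∨ ¬a): {q3, q5, q7}.
States satisfying EX AG (b ∨ ¬a): {q1, q3, q5, q6, q7}.
No suitable path/successor from q0 witnesses the formula.
q0 ∉ Sat(EX AG (b ∨ ¬a)).

Violated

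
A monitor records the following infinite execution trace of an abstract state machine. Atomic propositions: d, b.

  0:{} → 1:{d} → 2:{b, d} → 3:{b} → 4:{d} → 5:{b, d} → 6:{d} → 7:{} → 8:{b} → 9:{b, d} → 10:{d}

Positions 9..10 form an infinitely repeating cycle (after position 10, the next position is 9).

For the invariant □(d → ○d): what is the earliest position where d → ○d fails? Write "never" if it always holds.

Check d → ○d at each position in order: 0 ✓, 1 ✓.
At position 2 the labels are {b, d} and the next position 3 has {b}, so d → ○d is false there. This is the first violation.

2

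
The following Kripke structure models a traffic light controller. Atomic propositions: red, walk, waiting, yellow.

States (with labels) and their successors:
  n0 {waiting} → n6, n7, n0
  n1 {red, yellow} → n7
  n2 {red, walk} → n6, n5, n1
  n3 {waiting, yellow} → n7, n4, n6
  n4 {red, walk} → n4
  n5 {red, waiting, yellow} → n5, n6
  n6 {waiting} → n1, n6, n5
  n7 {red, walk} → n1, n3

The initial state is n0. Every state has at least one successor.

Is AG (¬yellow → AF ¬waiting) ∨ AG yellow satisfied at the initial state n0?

States satisfying ¬yellow → AF ¬waiting: {n1, n2, n3, n4, n5, n7}.
States satisfying AG (¬yellow → AF ¬waiting): {n4}.
States satisfying yellow: {n1, n3, n5}.
States satisfying AG yellow: ∅.
States satisfying AG (¬yellow → AF ¬waiting) ∨ AG yellow: {n4}.
n0 ∉ Sat(AG (¬yellow → AF ¬waiting) ∨ AG yellow).

Violated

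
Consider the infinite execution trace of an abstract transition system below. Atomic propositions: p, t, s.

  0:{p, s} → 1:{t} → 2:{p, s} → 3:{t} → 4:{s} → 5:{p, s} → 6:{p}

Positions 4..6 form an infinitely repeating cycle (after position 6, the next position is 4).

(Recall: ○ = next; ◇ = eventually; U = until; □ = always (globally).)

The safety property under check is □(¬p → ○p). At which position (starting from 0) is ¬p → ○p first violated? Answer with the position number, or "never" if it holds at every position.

3

Check ¬p → ○p at each position in order: 0 ✓, 1 ✓, 2 ✓.
At position 3 the labels are {t} and the next position 4 has {s}, so ¬p → ○p is false there. This is the first violation.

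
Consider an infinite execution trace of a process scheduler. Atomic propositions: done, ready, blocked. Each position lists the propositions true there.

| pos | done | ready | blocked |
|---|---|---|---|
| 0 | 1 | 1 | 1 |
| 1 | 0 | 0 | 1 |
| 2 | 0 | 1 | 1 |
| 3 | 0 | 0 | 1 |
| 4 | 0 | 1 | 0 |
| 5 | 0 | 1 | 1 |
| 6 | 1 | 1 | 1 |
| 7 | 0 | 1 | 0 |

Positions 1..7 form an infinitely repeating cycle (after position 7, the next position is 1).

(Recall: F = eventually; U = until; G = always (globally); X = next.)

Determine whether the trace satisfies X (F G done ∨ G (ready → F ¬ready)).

The position after 0 is 1; F G done ∨ G (ready → F ¬ready) is true there.

Holds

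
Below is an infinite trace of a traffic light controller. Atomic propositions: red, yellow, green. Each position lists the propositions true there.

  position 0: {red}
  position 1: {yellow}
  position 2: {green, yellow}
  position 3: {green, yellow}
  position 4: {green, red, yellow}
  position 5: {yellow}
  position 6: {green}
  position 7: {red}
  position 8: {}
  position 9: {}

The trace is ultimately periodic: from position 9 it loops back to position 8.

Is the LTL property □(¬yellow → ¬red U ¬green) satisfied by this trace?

¬yellow → ¬red U ¬green holds at every position 0..9, and those are all positions ever visited, so □(¬yellow → ¬red U ¬green) holds.
Positions where ¬yellow holds: 0, 6, 7, 8, 9.
Check ¬red U ¬green at each: 0→ok, 6→ok, 7→ok, 8→ok, 9→ok.

Yes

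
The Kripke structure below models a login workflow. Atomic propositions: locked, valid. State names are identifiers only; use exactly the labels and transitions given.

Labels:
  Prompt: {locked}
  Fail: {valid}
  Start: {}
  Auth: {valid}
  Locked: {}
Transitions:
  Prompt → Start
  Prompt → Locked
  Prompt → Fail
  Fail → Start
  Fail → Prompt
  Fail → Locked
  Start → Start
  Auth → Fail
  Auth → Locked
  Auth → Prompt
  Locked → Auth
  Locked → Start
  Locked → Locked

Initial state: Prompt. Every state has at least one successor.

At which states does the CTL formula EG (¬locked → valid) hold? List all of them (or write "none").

States satisfying ¬locked → valid: {Prompt, Fail, Auth}.
States satisfying EG (¬locked → valid): {Prompt, Fail, Auth}.

{Prompt, Fail, Auth}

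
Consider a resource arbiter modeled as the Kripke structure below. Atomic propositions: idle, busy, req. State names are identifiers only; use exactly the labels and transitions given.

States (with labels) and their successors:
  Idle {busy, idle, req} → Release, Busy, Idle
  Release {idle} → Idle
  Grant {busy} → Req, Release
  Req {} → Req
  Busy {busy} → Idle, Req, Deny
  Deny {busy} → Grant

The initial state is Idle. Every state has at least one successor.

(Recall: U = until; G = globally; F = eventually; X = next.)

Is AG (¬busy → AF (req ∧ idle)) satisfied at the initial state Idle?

States satisfying ¬busy → AF (req ∧ idle): {Idle, Release, Grant, Busy, Deny}.
States satisfying AG (¬busy → AF (req ∧ idle)): ∅.
Req is reachable from Idle and violates ¬busy → AF (req ∧ idle), so AG fails at Idle.
Idle ∉ Sat(AG (¬busy → AF (req ∧ idle))).

Violated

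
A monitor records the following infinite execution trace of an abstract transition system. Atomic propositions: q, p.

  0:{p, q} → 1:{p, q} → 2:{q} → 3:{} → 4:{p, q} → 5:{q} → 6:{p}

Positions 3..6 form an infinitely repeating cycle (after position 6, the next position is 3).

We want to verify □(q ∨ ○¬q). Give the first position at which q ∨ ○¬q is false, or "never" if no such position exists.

3

Check q ∨ ○¬q at each position in order: 0 ✓, 1 ✓, 2 ✓.
At position 3 the labels are {} and the next position 4 has {p, q}, so q ∨ ○¬q is false there. This is the first violation.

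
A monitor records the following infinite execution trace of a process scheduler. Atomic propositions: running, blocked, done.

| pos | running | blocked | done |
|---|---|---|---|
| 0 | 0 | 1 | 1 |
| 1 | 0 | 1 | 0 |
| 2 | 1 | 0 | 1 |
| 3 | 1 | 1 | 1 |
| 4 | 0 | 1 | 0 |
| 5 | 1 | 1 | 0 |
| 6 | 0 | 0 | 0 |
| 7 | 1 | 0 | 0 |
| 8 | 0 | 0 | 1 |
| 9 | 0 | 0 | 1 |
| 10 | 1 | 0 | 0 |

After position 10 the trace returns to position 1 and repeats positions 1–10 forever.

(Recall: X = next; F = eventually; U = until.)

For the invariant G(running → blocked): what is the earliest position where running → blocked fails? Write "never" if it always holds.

Check running → blocked at each position in order: 0 ✓, 1 ✓.
At position 2 the labels are {done, running}, so running → blocked is false there. This is the first violation.

2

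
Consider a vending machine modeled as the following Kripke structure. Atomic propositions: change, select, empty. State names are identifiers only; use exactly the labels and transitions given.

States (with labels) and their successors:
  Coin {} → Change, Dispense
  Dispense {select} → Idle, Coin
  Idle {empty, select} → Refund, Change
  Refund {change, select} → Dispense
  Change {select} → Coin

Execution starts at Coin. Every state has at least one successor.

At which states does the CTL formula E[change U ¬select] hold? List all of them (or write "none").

{Coin}

States satisfying change: {Refund}.
States satisfying ¬select: {Coin}.
States satisfying E[change U ¬select]: {Coin}.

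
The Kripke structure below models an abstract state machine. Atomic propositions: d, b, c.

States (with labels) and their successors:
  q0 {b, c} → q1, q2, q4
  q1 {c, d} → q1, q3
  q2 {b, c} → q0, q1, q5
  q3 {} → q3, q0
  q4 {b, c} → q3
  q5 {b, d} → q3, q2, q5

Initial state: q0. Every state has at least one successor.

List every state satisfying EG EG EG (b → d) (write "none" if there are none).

{q1, q3, q5}

States satisfying EG EG (b → d): {q1, q3, q5}.
States satisfying EG EG EG (b → d): {q1, q3, q5}.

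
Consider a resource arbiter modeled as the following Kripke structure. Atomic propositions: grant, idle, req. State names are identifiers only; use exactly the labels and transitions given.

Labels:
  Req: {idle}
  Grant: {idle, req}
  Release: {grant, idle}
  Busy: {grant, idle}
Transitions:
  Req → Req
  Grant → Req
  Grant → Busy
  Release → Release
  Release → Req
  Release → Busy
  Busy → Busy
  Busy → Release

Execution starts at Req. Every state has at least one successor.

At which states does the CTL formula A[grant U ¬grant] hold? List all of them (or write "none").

States satisfying grant: {Release, Busy}.
States satisfying ¬grant: {Req, Grant}.
States satisfying A[grant U ¬grant]: {Req, Grant}.

{Req, Grant}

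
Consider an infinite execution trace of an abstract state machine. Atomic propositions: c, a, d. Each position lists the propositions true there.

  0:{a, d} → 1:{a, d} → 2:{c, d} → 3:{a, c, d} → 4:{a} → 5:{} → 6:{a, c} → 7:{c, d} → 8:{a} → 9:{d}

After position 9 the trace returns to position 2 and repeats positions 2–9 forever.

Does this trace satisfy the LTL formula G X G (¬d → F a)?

Yes

X G (¬d → F a) holds at every position 0..9, and those are all positions ever visited, so G X G (¬d → F a) holds.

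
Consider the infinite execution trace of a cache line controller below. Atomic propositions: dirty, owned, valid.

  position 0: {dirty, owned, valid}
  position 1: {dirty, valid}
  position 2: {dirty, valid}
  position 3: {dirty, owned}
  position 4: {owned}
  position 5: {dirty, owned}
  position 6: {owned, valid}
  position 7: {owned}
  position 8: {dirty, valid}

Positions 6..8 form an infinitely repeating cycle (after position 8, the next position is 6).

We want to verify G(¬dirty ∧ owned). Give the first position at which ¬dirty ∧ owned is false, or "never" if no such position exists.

At position 0 the labels are {dirty, owned, valid}, so ¬dirty ∧ owned is false there. This is the first violation.

0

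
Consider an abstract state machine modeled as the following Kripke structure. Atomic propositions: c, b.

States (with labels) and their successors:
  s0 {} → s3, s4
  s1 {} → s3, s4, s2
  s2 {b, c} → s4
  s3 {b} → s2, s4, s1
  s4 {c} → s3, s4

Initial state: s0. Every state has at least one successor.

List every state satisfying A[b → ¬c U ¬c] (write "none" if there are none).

{s0, s1, s3}

States satisfying b → ¬c: {s0, s1, s3, s4}.
States satisfying ¬c: {s0, s1, s3}.
States satisfying A[b → ¬c U ¬c]: {s0, s1, s3}.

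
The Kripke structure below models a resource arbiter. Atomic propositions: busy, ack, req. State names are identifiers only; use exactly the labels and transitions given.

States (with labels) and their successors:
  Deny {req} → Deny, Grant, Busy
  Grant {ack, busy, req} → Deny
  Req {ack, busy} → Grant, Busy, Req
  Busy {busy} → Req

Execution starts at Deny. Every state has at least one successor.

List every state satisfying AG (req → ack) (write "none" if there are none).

none

States satisfying req → ack: {Grant, Req, Busy}.
States satisfying AG (req → ack): ∅.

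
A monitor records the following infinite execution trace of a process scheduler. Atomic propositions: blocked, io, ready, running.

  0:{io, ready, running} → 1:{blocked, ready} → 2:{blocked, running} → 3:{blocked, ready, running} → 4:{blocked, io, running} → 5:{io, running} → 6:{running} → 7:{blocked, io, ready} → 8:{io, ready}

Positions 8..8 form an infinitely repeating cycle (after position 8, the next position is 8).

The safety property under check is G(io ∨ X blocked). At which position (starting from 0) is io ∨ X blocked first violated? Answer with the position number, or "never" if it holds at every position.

io ∨ X blocked holds at every position 0..8, and those are all the positions the trace ever visits, so the invariant G(io ∨ X blocked) is never violated.

never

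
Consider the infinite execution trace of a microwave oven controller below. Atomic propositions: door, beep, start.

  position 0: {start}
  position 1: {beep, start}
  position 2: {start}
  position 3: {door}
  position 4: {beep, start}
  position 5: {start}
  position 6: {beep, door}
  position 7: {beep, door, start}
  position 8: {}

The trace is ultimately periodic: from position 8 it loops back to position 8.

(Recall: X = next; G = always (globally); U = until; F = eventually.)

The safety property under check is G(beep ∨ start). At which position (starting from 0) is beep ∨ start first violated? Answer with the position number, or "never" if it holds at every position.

Check beep ∨ start at each position in order: 0 ✓, 1 ✓, 2 ✓.
At position 3 the labels are {door}, so beep ∨ start is false there. This is the first violation.

3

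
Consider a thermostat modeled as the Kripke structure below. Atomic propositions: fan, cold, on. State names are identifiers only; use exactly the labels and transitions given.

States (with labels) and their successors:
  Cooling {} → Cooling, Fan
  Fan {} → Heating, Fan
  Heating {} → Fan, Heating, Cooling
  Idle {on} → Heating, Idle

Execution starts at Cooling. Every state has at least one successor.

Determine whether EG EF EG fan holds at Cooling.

Does not hold

States satisfying EF EG fan: ∅.
States satisfying EG EF EG fan: ∅.
No suitable path/successor from Cooling witnesses the formula.
Cooling ∉ Sat(EG EF EG fan).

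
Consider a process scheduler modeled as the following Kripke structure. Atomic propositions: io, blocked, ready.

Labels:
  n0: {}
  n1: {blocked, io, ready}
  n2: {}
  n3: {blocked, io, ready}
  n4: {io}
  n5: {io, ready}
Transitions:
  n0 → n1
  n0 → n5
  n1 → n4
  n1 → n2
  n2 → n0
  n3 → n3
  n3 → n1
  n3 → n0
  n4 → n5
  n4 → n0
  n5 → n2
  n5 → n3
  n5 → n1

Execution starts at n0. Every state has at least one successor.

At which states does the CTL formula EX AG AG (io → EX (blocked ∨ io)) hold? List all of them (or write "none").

{n0, n1, n2, n3, n4, n5}

States satisfying AG AG (io → EX (blocked ∨ io)): {n0, n1, n2, n3, n4, n5}.
States satisfying EX AG AG (io → EX (blocked ∨ io)): {n0, n1, n2, n3, n4, n5}.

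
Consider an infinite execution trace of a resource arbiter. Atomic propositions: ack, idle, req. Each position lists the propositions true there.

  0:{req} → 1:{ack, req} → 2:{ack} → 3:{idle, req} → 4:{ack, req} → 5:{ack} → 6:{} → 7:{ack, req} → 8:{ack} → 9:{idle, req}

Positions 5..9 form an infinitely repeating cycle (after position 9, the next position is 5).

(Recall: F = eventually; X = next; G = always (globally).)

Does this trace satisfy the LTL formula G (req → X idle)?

req → X idle must hold at every position from 0 onward. It fails at position 0, so G (req → X idle) is false.
Positions where req holds: 0, 1, 3, 4, 7, 9.
Check X idle at each: 0→fails, 1→fails, 3→fails, 4→fails, 7→fails, 9→fails.

No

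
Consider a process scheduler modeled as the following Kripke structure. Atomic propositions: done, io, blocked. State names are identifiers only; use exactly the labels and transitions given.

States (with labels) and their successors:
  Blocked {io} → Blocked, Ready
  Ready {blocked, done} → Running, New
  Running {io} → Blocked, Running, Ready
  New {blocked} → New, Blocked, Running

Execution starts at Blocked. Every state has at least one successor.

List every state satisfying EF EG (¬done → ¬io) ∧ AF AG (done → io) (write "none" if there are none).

States satisfying EG (¬done → ¬io): {Ready, New}.
States satisfying EF EG (¬done → ¬io): {Blocked, Ready, Running, New}.
States satisfying AG (done → io): ∅.
States satisfying AF AG (done → io): ∅.
States satisfying EF EG (¬done → ¬io) ∧ AF AG (done → io): ∅.

none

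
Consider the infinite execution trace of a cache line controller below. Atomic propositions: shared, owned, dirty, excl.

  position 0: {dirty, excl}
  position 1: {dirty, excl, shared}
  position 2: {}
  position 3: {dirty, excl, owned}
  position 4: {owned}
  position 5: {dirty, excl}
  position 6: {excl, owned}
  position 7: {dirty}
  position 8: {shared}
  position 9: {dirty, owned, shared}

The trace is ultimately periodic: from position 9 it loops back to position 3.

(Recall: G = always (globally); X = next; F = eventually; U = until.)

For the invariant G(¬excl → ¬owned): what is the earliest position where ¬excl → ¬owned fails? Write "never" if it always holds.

4

Check ¬excl → ¬owned at each position in order: 0 ✓, 1 ✓, 2 ✓, 3 ✓.
At position 4 the labels are {owned}, so ¬excl → ¬owned is false there. This is the first violation.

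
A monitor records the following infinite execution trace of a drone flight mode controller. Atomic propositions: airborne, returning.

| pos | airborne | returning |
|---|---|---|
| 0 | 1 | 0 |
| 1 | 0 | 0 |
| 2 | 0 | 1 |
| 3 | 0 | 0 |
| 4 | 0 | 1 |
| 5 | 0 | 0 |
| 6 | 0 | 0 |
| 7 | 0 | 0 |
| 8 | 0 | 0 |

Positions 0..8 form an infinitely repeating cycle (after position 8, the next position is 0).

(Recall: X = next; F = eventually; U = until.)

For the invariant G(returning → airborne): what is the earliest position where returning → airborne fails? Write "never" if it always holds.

2

Check returning → airborne at each position in order: 0 ✓, 1 ✓.
At position 2 the labels are {returning}, so returning → airborne is false there. This is the first violation.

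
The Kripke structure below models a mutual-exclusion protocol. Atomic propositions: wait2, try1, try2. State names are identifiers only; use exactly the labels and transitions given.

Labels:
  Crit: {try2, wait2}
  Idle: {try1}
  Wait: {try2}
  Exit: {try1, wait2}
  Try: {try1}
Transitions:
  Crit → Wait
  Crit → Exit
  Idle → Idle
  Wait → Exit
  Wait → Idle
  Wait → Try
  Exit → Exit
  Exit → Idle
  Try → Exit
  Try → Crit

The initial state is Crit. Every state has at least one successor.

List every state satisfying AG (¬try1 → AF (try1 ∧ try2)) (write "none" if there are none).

States satisfying ¬try1 → AF (try1 ∧ try2): {Idle, Exit, Try}.
States satisfying AG (¬try1 → AF (try1 ∧ try2)): {Idle, Exit}.

{Idle, Exit}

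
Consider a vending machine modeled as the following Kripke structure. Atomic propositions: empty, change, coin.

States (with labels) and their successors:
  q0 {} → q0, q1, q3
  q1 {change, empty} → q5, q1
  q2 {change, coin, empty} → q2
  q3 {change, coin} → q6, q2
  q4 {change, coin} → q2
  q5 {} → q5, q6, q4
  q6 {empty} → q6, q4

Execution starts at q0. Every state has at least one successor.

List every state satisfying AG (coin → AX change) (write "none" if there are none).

{q1, q2, q4, q5, q6}

States satisfying coin → AX change: {q0, q1, q2, q4, q5, q6}.
States satisfying AG (coin → AX change): {q1, q2, q4, q5, q6}.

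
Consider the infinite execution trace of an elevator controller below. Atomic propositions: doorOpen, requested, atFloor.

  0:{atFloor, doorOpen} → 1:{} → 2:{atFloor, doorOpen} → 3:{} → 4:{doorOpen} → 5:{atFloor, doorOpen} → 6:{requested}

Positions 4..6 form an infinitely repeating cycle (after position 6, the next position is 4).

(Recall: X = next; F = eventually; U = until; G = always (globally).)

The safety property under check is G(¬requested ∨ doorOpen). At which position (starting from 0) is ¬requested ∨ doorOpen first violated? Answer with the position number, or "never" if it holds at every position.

6

Check ¬requested ∨ doorOpen at each position in order: 0 ✓, 1 ✓, 2 ✓, 3 ✓, 4 ✓, 5 ✓.
At position 6 the labels are {requested}, so ¬requested ∨ doorOpen is false there. This is the first violation.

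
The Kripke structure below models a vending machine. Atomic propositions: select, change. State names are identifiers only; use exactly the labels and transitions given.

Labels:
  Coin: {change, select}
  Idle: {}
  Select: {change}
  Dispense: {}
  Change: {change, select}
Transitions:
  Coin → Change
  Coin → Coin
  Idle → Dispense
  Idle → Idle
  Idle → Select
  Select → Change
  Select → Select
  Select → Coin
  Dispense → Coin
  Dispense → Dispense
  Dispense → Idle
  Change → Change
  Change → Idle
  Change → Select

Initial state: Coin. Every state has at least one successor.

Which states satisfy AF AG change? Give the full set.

none

States satisfying AG change: ∅.
States satisfying AF AG change: ∅.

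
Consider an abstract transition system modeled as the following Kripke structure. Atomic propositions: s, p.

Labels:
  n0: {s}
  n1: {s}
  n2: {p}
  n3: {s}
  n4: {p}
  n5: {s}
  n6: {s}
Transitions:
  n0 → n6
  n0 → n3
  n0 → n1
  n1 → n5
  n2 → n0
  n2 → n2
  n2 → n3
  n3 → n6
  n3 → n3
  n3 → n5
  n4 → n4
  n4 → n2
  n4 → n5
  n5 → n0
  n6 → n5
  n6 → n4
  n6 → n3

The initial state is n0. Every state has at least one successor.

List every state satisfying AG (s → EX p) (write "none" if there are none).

States satisfying s → EX p: {n2, n4, n6}.
States satisfying AG (s → EX p): ∅.

none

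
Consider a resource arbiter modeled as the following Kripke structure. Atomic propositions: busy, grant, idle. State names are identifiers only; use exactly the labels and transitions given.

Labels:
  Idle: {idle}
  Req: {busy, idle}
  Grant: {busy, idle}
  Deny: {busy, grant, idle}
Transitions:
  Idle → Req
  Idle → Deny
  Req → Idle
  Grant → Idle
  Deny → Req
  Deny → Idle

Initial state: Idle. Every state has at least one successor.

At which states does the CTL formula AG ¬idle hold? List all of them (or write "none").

States satisfying ¬idle: ∅.
States satisfying AG ¬idle: ∅.

none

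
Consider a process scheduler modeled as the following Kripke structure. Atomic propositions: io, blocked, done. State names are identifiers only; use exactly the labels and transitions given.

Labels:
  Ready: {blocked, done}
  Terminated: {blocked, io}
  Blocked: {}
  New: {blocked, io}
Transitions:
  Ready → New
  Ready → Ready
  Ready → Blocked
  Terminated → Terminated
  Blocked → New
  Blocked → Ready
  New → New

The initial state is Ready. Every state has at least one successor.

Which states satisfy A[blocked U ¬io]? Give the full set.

{Ready, Blocked}

States satisfying blocked: {Ready, Terminated, New}.
States satisfying ¬io: {Ready, Blocked}.
States satisfying A[blocked U ¬io]: {Ready, Blocked}.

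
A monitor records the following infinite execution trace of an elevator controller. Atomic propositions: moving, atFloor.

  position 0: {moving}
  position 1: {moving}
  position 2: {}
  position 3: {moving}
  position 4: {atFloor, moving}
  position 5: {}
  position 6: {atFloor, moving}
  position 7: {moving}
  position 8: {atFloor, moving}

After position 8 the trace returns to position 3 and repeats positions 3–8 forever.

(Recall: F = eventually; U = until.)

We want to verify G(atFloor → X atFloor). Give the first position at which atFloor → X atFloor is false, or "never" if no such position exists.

Check atFloor → X atFloor at each position in order: 0 ✓, 1 ✓, 2 ✓, 3 ✓.
At position 4 the labels are {atFloor, moving} and the next position 5 has {}, so atFloor → X atFloor is false there. This is the first violation.

4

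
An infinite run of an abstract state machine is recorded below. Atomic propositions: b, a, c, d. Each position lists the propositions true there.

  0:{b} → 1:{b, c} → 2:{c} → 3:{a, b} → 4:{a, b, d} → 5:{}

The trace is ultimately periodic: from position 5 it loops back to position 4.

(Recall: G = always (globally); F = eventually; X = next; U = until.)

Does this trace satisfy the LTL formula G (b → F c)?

Does not hold

b → F c must hold at every position from 0 onward. It fails at position 3, so G (b → F c) is false.
Positions where b holds: 0, 1, 3, 4.
Check F c at each: 0→ok, 1→ok, 3→fails, 4→fails.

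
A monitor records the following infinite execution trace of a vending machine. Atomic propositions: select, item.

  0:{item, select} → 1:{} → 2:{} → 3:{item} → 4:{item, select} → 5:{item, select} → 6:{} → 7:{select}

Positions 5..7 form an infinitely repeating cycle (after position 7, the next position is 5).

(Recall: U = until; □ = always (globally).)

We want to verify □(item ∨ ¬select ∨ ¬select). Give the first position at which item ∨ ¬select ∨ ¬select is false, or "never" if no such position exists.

7

Check item ∨ ¬select ∨ ¬select at each position in order: 0 ✓, 1 ✓, 2 ✓, 3 ✓, 4 ✓, 5 ✓, 6 ✓.
At position 7 the labels are {select}, so item ∨ ¬select ∨ ¬select is false there. This is the first violation.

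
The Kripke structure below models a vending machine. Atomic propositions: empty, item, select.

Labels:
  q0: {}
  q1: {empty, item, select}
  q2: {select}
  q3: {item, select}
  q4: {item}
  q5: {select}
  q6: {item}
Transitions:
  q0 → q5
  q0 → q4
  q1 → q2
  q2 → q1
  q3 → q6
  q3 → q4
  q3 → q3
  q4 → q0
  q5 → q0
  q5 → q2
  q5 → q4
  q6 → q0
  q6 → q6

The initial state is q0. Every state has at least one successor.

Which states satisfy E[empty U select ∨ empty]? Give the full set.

States satisfying empty: {q1}.
States satisfying select ∨ empty: {q1, q2, q3, q5}.
States satisfying E[empty U select ∨ empty]: {q1, q2, q3, q5}.

{q1, q2, q3, q5}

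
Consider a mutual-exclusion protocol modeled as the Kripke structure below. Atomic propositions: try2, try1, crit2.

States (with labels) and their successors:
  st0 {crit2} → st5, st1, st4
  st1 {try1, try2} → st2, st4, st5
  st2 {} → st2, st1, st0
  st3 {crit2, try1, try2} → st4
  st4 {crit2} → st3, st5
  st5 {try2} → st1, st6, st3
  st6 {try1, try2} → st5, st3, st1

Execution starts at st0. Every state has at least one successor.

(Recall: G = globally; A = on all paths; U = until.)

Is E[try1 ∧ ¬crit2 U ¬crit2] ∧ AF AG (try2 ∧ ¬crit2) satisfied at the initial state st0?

States satisfying try1 ∧ ¬crit2: {st1, st6}.
States satisfying ¬crit2: {st1, st2, st5, st6}.
States satisfying E[try1 ∧ ¬crit2 U ¬crit2]: {st1, st2, st5, st6}.
States satisfying AG (try2 ∧ ¬crit2): ∅.
States satisfying AF AG (try2 ∧ ¬crit2): ∅.
States satisfying E[try1 ∧ ¬crit2 U ¬crit2] ∧ AF AG (try2 ∧ ¬crit2): ∅.
st0 ∉ Sat(E[try1 ∧ ¬crit2 U ¬crit2] ∧ AF AG (try2 ∧ ¬crit2)).

No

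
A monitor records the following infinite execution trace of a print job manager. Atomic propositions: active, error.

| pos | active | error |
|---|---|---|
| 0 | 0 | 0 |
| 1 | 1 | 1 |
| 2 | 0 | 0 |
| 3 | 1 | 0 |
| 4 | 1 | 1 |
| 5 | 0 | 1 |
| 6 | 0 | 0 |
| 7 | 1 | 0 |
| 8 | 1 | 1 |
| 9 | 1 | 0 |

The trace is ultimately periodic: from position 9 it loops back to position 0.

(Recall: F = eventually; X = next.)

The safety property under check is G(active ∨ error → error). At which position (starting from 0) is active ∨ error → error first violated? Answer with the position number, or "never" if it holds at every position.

3

Check active ∨ error → error at each position in order: 0 ✓, 1 ✓, 2 ✓.
At position 3 the labels are {active}, so active ∨ error → error is false there. This is the first violation.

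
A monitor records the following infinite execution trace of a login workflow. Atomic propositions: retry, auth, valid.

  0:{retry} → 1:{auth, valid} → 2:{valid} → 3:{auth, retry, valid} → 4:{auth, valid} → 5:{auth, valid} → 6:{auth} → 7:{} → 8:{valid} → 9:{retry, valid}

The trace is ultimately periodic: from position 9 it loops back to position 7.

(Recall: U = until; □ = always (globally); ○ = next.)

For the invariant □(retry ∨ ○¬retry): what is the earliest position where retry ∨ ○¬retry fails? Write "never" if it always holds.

2

Check retry ∨ ○¬retry at each position in order: 0 ✓, 1 ✓.
At position 2 the labels are {valid} and the next position 3 has {auth, retry, valid}, so retry ∨ ○¬retry is false there. This is the first violation.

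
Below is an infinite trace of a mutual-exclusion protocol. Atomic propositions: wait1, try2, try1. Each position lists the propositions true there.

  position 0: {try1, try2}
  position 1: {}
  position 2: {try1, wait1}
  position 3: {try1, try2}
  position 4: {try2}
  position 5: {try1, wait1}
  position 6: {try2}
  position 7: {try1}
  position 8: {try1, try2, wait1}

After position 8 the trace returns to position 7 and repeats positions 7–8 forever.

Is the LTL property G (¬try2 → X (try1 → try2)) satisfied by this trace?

¬try2 → X (try1 → try2) must hold at every position from 0 onward. It fails at position 1, so G (¬try2 → X (try1 → try2)) is false.
Positions where ¬try2 holds: 1, 2, 5, 7.
Check X (try1 → try2) at each: 1→fails, 2→ok, 5→ok, 7→ok.

Does not hold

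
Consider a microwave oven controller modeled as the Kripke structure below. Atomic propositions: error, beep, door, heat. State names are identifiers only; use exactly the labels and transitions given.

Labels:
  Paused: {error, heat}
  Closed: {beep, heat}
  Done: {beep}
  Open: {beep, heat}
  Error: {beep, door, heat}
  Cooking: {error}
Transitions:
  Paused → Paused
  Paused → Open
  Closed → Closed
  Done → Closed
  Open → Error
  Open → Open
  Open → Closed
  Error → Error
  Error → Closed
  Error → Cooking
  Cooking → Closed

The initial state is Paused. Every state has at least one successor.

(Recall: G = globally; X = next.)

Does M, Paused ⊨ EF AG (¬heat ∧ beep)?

States satisfying AG (¬heat ∧ beep): ∅.
States satisfying EF AG (¬heat ∧ beep): ∅.
No suitable path/successor from Paused witnesses the formula.
Paused ∉ Sat(EF AG (¬heat ∧ beep)).

Violated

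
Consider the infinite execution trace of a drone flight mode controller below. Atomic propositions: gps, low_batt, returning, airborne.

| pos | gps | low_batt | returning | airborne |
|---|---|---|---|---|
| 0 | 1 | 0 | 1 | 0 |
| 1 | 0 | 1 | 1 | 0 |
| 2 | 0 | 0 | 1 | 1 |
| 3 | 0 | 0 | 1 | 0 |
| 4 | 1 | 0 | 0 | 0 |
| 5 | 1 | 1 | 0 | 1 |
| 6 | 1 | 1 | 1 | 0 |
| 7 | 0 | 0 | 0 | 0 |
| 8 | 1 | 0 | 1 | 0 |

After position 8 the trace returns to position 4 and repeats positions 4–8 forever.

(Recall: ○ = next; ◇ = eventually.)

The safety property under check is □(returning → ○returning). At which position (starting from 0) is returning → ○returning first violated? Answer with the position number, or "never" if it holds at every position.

3

Check returning → ○returning at each position in order: 0 ✓, 1 ✓, 2 ✓.
At position 3 the labels are {returning} and the next position 4 has {gps}, so returning → ○returning is false there. This is the first violation.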